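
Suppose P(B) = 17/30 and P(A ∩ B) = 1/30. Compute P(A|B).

P(A|B) = P(A ∩ B) / P(B)
= (1/30) / (17/30)
= 1/17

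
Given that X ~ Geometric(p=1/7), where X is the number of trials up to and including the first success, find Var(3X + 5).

For X ~ Geometric(p=1/7), where X is the number of trials up to and including the first success:
Var(X) = 42
Var(3X + 5) = (3)² × Var(X) = 9 × 42 = 378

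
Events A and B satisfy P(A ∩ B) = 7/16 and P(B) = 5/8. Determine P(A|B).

P(A|B) = P(A ∩ B) / P(B)
= (7/16) / (5/8)
= 7/10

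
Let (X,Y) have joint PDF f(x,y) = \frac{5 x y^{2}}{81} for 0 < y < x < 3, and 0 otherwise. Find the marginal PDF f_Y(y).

f_Y(y) = ∫_y^3 \frac{5 x y^{2}}{81} dx = \frac{5 y^{2} \left(9 - y^{2}\right)}{162}
for 0 < y < 3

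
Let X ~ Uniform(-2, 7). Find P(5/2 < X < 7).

P(5/2 < X < 7) = ∫_{5/2}^{7} f(x) dx
where f(x) = \frac{1}{9}
= \frac{1}{2}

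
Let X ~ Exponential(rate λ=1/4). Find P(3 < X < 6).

P(3 < X < 6) = ∫_{3}^{6} f(x) dx
where f(x) = \frac{e^{- \frac{x}{4}}}{4}
= - \frac{1}{e^{\frac{3}{2}}} + e^{- \frac{3}{4}}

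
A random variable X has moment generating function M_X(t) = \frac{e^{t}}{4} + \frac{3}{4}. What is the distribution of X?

The MGF M(t) = \frac{e^{t}}{4} + \frac{3}{4} is the standard form for the Bernoulli distribution.
Comparing with the known MGF formula identifies: Bernoulli(p=1/4)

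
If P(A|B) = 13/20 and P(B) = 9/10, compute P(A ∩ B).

By definition, P(A|B) = P(A ∩ B) / P(B)
So P(A ∩ B) = P(A|B) × P(B)
= 13/20 × 9/10
= 117/200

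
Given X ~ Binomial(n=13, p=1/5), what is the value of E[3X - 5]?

For X ~ Binomial(n=13, p=1/5):
E[X] = \frac{13}{5}
E[3X - 5] = 3 × E[X] - 5 = \frac{14}{5}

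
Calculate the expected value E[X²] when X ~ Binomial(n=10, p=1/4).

Using the identity E[X²] = Var(X) + (E[X])²:
E[X] = \frac{5}{2}
Var(X) = \frac{15}{8}
E[X²] = \frac{15}{8} + (\frac{5}{2})²
= \frac{65}{8}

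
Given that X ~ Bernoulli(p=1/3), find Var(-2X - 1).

For X ~ Bernoulli(p=1/3):
Var(X) = \frac{2}{9}
Var(-2X - 1) = (-2)² × Var(X) = 4 × \frac{2}{9} = \frac{8}{9}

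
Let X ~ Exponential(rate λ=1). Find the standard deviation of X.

For X ~ Exponential(rate λ=1):
Var(X) = 1
SD(X) = √(Var(X)) = √(1) = 1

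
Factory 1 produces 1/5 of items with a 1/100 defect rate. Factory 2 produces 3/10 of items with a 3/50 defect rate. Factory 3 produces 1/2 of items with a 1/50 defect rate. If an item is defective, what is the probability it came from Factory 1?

Using Bayes' theorem:
P(F1) = 1/5, P(D|F1) = 1/100
P(F2) = 3/10, P(D|F2) = 3/50
P(F3) = 1/2, P(D|F3) = 1/50
P(D) = P(D|F1)P(F1) + P(D|F2)P(F2) + P(D|F3)P(F3)
     = \frac{3}{100}
P(F1|D) = P(D|F1)P(F1) / P(D)
= \frac{1}{15}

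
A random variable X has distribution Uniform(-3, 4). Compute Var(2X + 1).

For X ~ Uniform(-3, 4):
Var(X) = \frac{49}{12}
Var(2X + 1) = (2)² × Var(X) = 4 × \frac{49}{12} = \frac{49}{3}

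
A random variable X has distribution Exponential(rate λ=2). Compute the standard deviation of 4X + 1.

For X ~ Exponential(rate λ=2):
Var(X) = \frac{1}{4}
SD(X) = √(Var(X)) = √(\frac{1}{4}) = \frac{1}{2}
SD(4X + 1) = |4| × SD(X) = 4 × \frac{1}{2} = 2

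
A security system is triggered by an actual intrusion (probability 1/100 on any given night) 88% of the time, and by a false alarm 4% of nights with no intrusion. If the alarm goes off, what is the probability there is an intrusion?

Let D = the rare event, + = positive/flagged.
P(D) = 1/100
P(+|D) = 88/100 = 22/25
P(+|D') = 4/100 = 1/25
P(+) = P(+|D)P(D) + P(+|D')P(D')
     = \frac{22}{25} × \frac{1}{100} + \frac{1}{25} × \frac{99}{100}
     = \frac{121}{2500}
P(D|+) = P(+|D)P(D)/P(+) = \frac{2}{11}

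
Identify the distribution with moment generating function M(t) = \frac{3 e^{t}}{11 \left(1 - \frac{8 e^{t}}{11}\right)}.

The MGF M(t) = \frac{3 e^{t}}{11 \left(1 - \frac{8 e^{t}}{11}\right)} is the standard form for the Geometric distribution.
Comparing with the known MGF formula identifies: Geometric(p=3/11), X = trial number of first success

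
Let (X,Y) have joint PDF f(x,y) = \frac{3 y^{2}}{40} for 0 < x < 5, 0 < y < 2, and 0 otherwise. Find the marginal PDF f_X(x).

f_X(x) = ∫_0^2 f(x,y) dy
= ∫_0^2 \frac{3 y^{2}}{40} dy
= \frac{1}{5} for 0 < x < 5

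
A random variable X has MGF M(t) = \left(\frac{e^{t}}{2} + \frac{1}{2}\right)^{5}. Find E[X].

To find E[X], compute M^(1)(0):
M^(1)(t) = \frac{5 \left(\frac{e^{t}}{2} + \frac{1}{2}\right)^{4} e^{t}}{2}
M^(1)(0) = \frac{5}{2}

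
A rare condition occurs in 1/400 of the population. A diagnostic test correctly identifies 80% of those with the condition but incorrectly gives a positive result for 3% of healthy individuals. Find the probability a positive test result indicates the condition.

Let D = the rare event, + = positive/flagged.
P(D) = 1/400
P(+|D) = 80/100 = 4/5
P(+|D') = 3/100
P(+) = P(+|D)P(D) + P(+|D')P(D')
     = \frac{4}{5} × \frac{1}{400} + \frac{3}{100} × \frac{399}{400}
     = \frac{1277}{40000}
P(D|+) = P(+|D)P(D)/P(+) = \frac{80}{1277}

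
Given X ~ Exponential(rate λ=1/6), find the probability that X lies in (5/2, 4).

P(5/2 < X < 4) = ∫_{5/2}^{4} f(x) dx
where f(x) = \frac{e^{- \frac{x}{6}}}{6}
= - \frac{1}{e^{\frac{2}{3}}} + e^{- \frac{5}{12}}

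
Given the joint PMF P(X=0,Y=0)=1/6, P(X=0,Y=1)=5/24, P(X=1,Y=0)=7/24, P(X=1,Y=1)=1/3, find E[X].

First find marginal of X:
P(X=0) = 3/8
P(X=1) = 5/8
E[X] = 0 × 3/8 + 1 × 5/8 = 5/8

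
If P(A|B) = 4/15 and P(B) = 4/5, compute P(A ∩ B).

By definition, P(A|B) = P(A ∩ B) / P(B)
So P(A ∩ B) = P(A|B) × P(B)
= 4/15 × 4/5
= 16/75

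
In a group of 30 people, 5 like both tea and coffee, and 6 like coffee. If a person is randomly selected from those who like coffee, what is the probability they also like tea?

P(A ∩ B) = 5/30 = 1/6
P(B) = 6/30 = 1/5
P(A|B) = P(A ∩ B) / P(B) = (1/6) / (1/5) = 5/6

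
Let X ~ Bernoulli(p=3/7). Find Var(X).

For X ~ Bernoulli(p=3/7):
Var(X) = \frac{12}{49}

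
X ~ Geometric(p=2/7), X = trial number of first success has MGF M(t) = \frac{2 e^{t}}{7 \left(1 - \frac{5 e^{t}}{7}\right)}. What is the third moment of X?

To find E[X^3], compute M^(3)(0):
M^(1)(t) = \frac{2 e^{t}}{7 \left(1 - \frac{5 e^{t}}{7}\right)} + \frac{10 e^{2 t}}{49 \left(1 - \frac{5 e^{t}}{7}\right)^{2}}
M^(2)(t) = \frac{2 e^{t}}{7 \left(1 - \frac{5 e^{t}}{7}\right)} + \frac{30 e^{2 t}}{49 \left(1 - \frac{5 e^{t}}{7}\right)^{2}} + \frac{100 e^{3 t}}{343 \left(1 - \frac{5 e^{t}}{7}\right)^{3}}
M^(3)(t) = \frac{2 e^{t}}{7 \left(1 - \frac{5 e^{t}}{7}\right)} + \frac{10 e^{2 t}}{7 \left(1 - \frac{5 e^{t}}{7}\right)^{2}} + \frac{600 e^{3 t}}{343 \left(1 - \frac{5 e^{t}}{7}\right)^{3}} + \frac{1500 e^{4 t}}{2401 \left(1 - \frac{5 e^{t}}{7}\right)^{4}}
M^(3)(0) = \frac{749}{4}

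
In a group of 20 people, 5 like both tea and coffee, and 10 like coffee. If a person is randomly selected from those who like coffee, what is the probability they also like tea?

P(A ∩ B) = 5/20 = 1/4
P(B) = 10/20 = 1/2
P(A|B) = P(A ∩ B) / P(B) = (1/4) / (1/2) = 1/2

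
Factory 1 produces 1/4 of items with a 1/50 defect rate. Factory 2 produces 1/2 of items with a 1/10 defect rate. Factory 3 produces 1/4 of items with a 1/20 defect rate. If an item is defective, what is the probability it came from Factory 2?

Using Bayes' theorem:
P(F1) = 1/4, P(D|F1) = 1/50
P(F2) = 1/2, P(D|F2) = 1/10
P(F3) = 1/4, P(D|F3) = 1/20
P(D) = P(D|F1)P(F1) + P(D|F2)P(F2) + P(D|F3)P(F3)
     = \frac{27}{400}
P(F2|D) = P(D|F2)P(F2) / P(D)
= \frac{20}{27}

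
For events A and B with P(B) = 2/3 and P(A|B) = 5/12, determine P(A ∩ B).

By definition, P(A|B) = P(A ∩ B) / P(B)
So P(A ∩ B) = P(A|B) × P(B)
= 5/12 × 2/3
= 5/18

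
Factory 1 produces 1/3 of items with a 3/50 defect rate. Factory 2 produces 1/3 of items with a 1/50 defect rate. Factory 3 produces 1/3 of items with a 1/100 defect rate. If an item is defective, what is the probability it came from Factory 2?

Using Bayes' theorem:
P(F1) = 1/3, P(D|F1) = 3/50
P(F2) = 1/3, P(D|F2) = 1/50
P(F3) = 1/3, P(D|F3) = 1/100
P(D) = P(D|F1)P(F1) + P(D|F2)P(F2) + P(D|F3)P(F3)
     = \frac{3}{100}
P(F2|D) = P(D|F2)P(F2) / P(D)
= \frac{2}{9}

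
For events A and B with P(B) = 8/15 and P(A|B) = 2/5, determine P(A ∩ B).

By definition, P(A|B) = P(A ∩ B) / P(B)
So P(A ∩ B) = P(A|B) × P(B)
= 2/5 × 8/15
= 16/75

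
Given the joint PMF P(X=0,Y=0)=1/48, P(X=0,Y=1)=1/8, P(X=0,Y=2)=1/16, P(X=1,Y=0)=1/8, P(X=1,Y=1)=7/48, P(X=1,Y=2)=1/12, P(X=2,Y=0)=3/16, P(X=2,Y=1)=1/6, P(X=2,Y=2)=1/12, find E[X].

First find marginal of X:
P(X=0) = 5/24
P(X=1) = 17/48
P(X=2) = 7/16
E[X] = 0 × 5/24 + 1 × 17/48 + 2 × 7/16 = 59/48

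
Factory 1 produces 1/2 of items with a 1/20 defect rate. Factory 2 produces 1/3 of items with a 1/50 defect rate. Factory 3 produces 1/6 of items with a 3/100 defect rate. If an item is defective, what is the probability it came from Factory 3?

Using Bayes' theorem:
P(F1) = 1/2, P(D|F1) = 1/20
P(F2) = 1/3, P(D|F2) = 1/50
P(F3) = 1/6, P(D|F3) = 3/100
P(D) = P(D|F1)P(F1) + P(D|F2)P(F2) + P(D|F3)P(F3)
     = \frac{11}{300}
P(F3|D) = P(D|F3)P(F3) / P(D)
= \frac{3}{22}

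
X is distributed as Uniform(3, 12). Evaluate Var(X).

For X ~ Uniform(3, 12):
Var(X) = \frac{27}{4}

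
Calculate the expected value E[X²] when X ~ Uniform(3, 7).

Using the identity E[X²] = Var(X) + (E[X])²:
E[X] = 5
Var(X) = \frac{4}{3}
E[X²] = \frac{4}{3} + (5)²
= \frac{79}{3}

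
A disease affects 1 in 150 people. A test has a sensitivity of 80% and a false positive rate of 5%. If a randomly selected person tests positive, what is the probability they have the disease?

Let D = the rare event, + = positive/flagged.
P(D) = 1/150
P(+|D) = 80/100 = 4/5
P(+|D') = 5/100 = 1/20
P(+) = P(+|D)P(D) + P(+|D')P(D')
     = \frac{4}{5} × \frac{1}{150} + \frac{1}{20} × \frac{149}{150}
     = \frac{11}{200}
P(D|+) = P(+|D)P(D)/P(+) = \frac{16}{165}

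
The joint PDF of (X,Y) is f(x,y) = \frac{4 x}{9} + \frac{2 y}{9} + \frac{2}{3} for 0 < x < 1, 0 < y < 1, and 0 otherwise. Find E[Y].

E[Y] = ∫_0^1 ∫_0^1 y × f(x,y) dx dy
= \frac{14}{27}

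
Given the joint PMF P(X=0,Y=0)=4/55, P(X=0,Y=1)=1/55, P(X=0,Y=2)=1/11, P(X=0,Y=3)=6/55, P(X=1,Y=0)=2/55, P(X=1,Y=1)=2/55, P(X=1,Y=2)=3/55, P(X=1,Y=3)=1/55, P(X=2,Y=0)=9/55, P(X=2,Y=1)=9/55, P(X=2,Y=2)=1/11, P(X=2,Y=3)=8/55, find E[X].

First find marginal of X:
P(X=0) = 16/55
P(X=1) = 8/55
P(X=2) = 31/55
E[X] = 0 × 16/55 + 1 × 8/55 + 2 × 31/55 = 14/11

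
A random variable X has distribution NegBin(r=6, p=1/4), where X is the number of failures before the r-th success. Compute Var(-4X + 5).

For X ~ NegBin(r=6, p=1/4), where X is the number of failures before the r-th success:
Var(X) = 72
Var(-4X + 5) = (-4)² × Var(X) = 16 × 72 = 1152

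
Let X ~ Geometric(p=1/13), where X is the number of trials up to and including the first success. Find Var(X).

For X ~ Geometric(p=1/13), where X is the number of trials up to and including the first success:
Var(X) = 156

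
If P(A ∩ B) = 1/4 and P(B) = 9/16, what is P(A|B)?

P(A|B) = P(A ∩ B) / P(B)
= (1/4) / (9/16)
= 4/9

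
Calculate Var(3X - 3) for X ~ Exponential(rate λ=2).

For X ~ Exponential(rate λ=2):
Var(X) = \frac{1}{4}
Var(3X - 3) = (3)² × Var(X) = 9 × \frac{1}{4} = \frac{9}{4}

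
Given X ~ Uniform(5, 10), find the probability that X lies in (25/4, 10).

P(25/4 < X < 10) = ∫_{25/4}^{10} f(x) dx
where f(x) = \frac{1}{5}
= \frac{3}{4}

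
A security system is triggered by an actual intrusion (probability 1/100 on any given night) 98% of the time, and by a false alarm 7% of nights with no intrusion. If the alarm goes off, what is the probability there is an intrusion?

Let D = the rare event, + = positive/flagged.
P(D) = 1/100
P(+|D) = 98/100 = 49/50
P(+|D') = 7/100
P(+) = P(+|D)P(D) + P(+|D')P(D')
     = \frac{49}{50} × \frac{1}{100} + \frac{7}{100} × \frac{99}{100}
     = \frac{791}{10000}
P(D|+) = P(+|D)P(D)/P(+) = \frac{14}{113}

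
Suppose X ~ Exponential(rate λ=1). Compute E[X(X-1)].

E[X(X-1)] = E[X² - X] = E[X²] - E[X]
E[X] = 1
E[X²] = Var(X) + (E[X])² = 1 + (1)² = 2
E[X(X-1)] = 2 - 1 = 1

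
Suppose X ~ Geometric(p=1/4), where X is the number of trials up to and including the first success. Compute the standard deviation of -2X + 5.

For X ~ Geometric(p=1/4), where X is the number of trials up to and including the first success:
Var(X) = 12
SD(X) = √(Var(X)) = √(12) = 2 \sqrt{3}
SD(-2X + 5) = |-2| × SD(X) = 2 × 2 \sqrt{3} = 4 \sqrt{3}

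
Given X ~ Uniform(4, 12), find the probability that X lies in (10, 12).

P(10 < X < 12) = ∫_{10}^{12} f(x) dx
where f(x) = \frac{1}{8}
= \frac{1}{4}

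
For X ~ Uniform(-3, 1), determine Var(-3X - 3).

For X ~ Uniform(-3, 1):
Var(X) = \frac{4}{3}
Var(-3X - 3) = (-3)² × Var(X) = 9 × \frac{4}{3} = 12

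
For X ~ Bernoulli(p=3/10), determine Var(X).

For X ~ Bernoulli(p=3/10):
Var(X) = \frac{21}{100}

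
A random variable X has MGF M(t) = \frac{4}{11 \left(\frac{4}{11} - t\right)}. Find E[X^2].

To find E[X^2], compute M^(2)(0):
M^(1)(t) = \frac{4}{11 \left(\frac{4}{11} - t\right)^{2}}
M^(2)(t) = \frac{8}{11 \left(\frac{4}{11} - t\right)^{3}}
M^(2)(0) = \frac{121}{8}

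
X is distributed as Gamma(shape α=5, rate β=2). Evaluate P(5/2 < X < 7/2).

P(5/2 < X < 7/2) = ∫_{5/2}^{7/2} f(x) dx
where f(x) = \frac{4 x^{4} e^{- 2 x}}{3}
= \frac{-4553 + 1569 e^{2}}{24 e^{7}}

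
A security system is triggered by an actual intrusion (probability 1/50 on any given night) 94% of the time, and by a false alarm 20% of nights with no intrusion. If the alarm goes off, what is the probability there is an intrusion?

Let D = the rare event, + = positive/flagged.
P(D) = 1/50
P(+|D) = 94/100 = 47/50
P(+|D') = 20/100 = 1/5
P(+) = P(+|D)P(D) + P(+|D')P(D')
     = \frac{47}{50} × \frac{1}{50} + \frac{1}{5} × \frac{49}{50}
     = \frac{537}{2500}
P(D|+) = P(+|D)P(D)/P(+) = \frac{47}{537}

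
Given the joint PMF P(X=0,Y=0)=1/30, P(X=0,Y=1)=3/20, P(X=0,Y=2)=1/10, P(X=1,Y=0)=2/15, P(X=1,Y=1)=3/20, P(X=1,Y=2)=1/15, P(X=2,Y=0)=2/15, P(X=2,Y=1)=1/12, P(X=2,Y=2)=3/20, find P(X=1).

P(X=1) = P(X=1,Y=0) + P(X=1,Y=1) + P(X=1,Y=2)
= 2/15 + 3/20 + 1/15
= 7/20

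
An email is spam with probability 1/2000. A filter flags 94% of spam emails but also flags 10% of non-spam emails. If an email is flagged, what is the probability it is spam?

Let D = the rare event, + = positive/flagged.
P(D) = 1/2000
P(+|D) = 94/100 = 47/50
P(+|D') = 10/100 = 1/10
P(+) = P(+|D)P(D) + P(+|D')P(D')
     = \frac{47}{50} × \frac{1}{2000} + \frac{1}{10} × \frac{1999}{2000}
     = \frac{5021}{50000}
P(D|+) = P(+|D)P(D)/P(+) = \frac{47}{10042}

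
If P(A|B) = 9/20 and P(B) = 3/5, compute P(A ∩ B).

By definition, P(A|B) = P(A ∩ B) / P(B)
So P(A ∩ B) = P(A|B) × P(B)
= 9/20 × 3/5
= 27/100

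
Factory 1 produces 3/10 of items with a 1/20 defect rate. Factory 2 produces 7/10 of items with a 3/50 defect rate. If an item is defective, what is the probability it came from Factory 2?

Using Bayes' theorem:
P(F1) = 3/10, P(D|F1) = 1/20
P(F2) = 7/10, P(D|F2) = 3/50
P(D) = P(D|F1)P(F1) + P(D|F2)P(F2)
     = \frac{57}{1000}
P(F2|D) = P(D|F2)P(F2) / P(D)
= \frac{14}{19}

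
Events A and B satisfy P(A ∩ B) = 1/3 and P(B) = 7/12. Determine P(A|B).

P(A|B) = P(A ∩ B) / P(B)
= (1/3) / (7/12)
= 4/7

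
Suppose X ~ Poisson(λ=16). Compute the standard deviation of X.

For X ~ Poisson(λ=16):
Var(X) = 16
SD(X) = √(Var(X)) = √(16) = 4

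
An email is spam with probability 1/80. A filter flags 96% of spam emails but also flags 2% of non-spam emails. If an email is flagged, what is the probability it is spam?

Let D = the rare event, + = positive/flagged.
P(D) = 1/80
P(+|D) = 96/100 = 24/25
P(+|D') = 2/100 = 1/50
P(+) = P(+|D)P(D) + P(+|D')P(D')
     = \frac{24}{25} × \frac{1}{80} + \frac{1}{50} × \frac{79}{80}
     = \frac{127}{4000}
P(D|+) = P(+|D)P(D)/P(+) = \frac{48}{127}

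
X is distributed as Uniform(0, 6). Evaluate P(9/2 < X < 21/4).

P(9/2 < X < 21/4) = ∫_{9/2}^{21/4} f(x) dx
where f(x) = \frac{1}{6}
= \frac{1}{8}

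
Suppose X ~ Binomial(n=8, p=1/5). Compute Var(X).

For X ~ Binomial(n=8, p=1/5):
Var(X) = \frac{32}{25}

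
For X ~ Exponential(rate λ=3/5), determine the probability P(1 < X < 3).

P(1 < X < 3) = ∫_{1}^{3} f(x) dx
where f(x) = \frac{3 e^{- \frac{3 x}{5}}}{5}
= - \frac{1 - e^{\frac{6}{5}}}{e^{\frac{9}{5}}}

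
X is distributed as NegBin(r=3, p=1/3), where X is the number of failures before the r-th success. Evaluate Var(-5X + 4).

For X ~ NegBin(r=3, p=1/3), where X is the number of failures before the r-th success:
Var(X) = 18
Var(-5X + 4) = (-5)² × Var(X) = 25 × 18 = 450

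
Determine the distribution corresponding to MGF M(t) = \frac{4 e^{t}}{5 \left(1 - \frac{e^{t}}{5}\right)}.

The MGF M(t) = \frac{4 e^{t}}{5 \left(1 - \frac{e^{t}}{5}\right)} is the standard form for the Geometric distribution.
Comparing with the known MGF formula identifies: Geometric(p=4/5), X = trial number of first success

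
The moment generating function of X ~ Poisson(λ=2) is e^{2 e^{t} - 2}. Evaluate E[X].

To find E[X], compute M^(1)(0):
M^(1)(t) = 2 e^{t} e^{2 e^{t} - 2}
M^(1)(0) = 2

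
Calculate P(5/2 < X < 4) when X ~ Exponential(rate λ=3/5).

P(5/2 < X < 4) = ∫_{5/2}^{4} f(x) dx
where f(x) = \frac{3 e^{- \frac{3 x}{5}}}{5}
= - \frac{1}{e^{\frac{12}{5}}} + e^{- \frac{3}{2}}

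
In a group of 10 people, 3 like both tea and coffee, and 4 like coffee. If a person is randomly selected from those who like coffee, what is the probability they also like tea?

P(A ∩ B) = 3/10
P(B) = 4/10 = 2/5
P(A|B) = P(A ∩ B) / P(B) = (3/10) / (2/5) = 3/4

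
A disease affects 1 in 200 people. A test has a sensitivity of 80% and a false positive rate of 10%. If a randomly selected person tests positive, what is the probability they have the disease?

Let D = the rare event, + = positive/flagged.
P(D) = 1/200
P(+|D) = 80/100 = 4/5
P(+|D') = 10/100 = 1/10
P(+) = P(+|D)P(D) + P(+|D')P(D')
     = \frac{4}{5} × \frac{1}{200} + \frac{1}{10} × \frac{199}{200}
     = \frac{207}{2000}
P(D|+) = P(+|D)P(D)/P(+) = \frac{8}{207}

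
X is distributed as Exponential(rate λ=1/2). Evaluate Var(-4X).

For X ~ Exponential(rate λ=1/2):
Var(X) = 4
Var(-4X) = (-4)² × Var(X) = 16 × 4 = 64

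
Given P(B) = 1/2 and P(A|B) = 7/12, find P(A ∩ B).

By definition, P(A|B) = P(A ∩ B) / P(B)
So P(A ∩ B) = P(A|B) × P(B)
= 7/12 × 1/2
= 7/24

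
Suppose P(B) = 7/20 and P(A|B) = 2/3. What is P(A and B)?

By definition, P(A|B) = P(A ∩ B) / P(B)
So P(A ∩ B) = P(A|B) × P(B)
= 2/3 × 7/20
= 7/30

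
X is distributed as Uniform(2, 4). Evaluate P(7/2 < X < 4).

P(7/2 < X < 4) = ∫_{7/2}^{4} f(x) dx
where f(x) = \frac{1}{2}
= \frac{1}{4}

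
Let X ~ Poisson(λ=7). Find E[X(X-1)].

E[X(X-1)] = E[X² - X] = E[X²] - E[X]
E[X] = 7
E[X²] = Var(X) + (E[X])² = 7 + (7)² = 56
E[X(X-1)] = 56 - 7 = 49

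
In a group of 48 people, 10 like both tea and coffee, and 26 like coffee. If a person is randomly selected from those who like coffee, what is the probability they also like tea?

P(A ∩ B) = 10/48 = 5/24
P(B) = 26/48 = 13/24
P(A|B) = P(A ∩ B) / P(B) = (5/24) / (13/24) = 5/13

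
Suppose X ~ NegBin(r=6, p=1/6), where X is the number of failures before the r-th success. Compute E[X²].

Using the identity E[X²] = Var(X) + (E[X])²:
E[X] = 30
Var(X) = 180
E[X²] = 180 + (30)²
= 1080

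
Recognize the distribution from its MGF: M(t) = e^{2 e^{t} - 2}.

The MGF M(t) = e^{2 e^{t} - 2} is the standard form for the Poisson distribution.
Comparing with the known MGF formula identifies: Poisson(λ=2)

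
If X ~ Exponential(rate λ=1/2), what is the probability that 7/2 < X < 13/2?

P(7/2 < X < 13/2) = ∫_{7/2}^{13/2} f(x) dx
where f(x) = \frac{e^{- \frac{x}{2}}}{2}
= - \frac{1 - e^{\frac{3}{2}}}{e^{\frac{13}{4}}}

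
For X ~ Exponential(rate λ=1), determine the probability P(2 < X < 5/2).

P(2 < X < 5/2) = ∫_{2}^{5/2} f(x) dx
where f(x) = e^{- x}
= - \frac{1}{e^{\frac{5}{2}}} + e^{-2}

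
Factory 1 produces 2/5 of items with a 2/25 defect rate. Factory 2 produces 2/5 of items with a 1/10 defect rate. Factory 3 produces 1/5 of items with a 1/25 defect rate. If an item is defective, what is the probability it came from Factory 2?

Using Bayes' theorem:
P(F1) = 2/5, P(D|F1) = 2/25
P(F2) = 2/5, P(D|F2) = 1/10
P(F3) = 1/5, P(D|F3) = 1/25
P(D) = P(D|F1)P(F1) + P(D|F2)P(F2) + P(D|F3)P(F3)
     = \frac{2}{25}
P(F2|D) = P(D|F2)P(F2) / P(D)
= \frac{1}{2}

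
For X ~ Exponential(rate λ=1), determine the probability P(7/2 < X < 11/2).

P(7/2 < X < 11/2) = ∫_{7/2}^{11/2} f(x) dx
where f(x) = e^{- x}
= - \frac{1 - e^{2}}{e^{\frac{11}{2}}}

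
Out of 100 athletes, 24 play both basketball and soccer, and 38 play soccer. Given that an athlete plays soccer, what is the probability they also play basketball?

P(A ∩ B) = 24/100 = 6/25
P(B) = 38/100 = 19/50
P(A|B) = P(A ∩ B) / P(B) = (6/25) / (19/50) = 12/19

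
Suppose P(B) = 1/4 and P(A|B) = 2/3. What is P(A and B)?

By definition, P(A|B) = P(A ∩ B) / P(B)
So P(A ∩ B) = P(A|B) × P(B)
= 2/3 × 1/4
= 1/6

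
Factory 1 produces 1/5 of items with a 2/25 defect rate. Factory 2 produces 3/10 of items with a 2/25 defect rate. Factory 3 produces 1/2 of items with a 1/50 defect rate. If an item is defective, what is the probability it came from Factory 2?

Using Bayes' theorem:
P(F1) = 1/5, P(D|F1) = 2/25
P(F2) = 3/10, P(D|F2) = 2/25
P(F3) = 1/2, P(D|F3) = 1/50
P(D) = P(D|F1)P(F1) + P(D|F2)P(F2) + P(D|F3)P(F3)
     = \frac{1}{20}
P(F2|D) = P(D|F2)P(F2) / P(D)
= \frac{12}{25}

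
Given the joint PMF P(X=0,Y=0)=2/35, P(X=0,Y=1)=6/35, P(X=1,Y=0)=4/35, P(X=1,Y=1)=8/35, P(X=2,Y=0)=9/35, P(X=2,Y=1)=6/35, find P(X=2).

P(X=2) = P(X=2,Y=0) + P(X=2,Y=1)
= 9/35 + 6/35
= 3/7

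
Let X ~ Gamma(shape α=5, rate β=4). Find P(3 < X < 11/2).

P(3 < X < 11/2) = ∫_{3}^{11/2} f(x) dx
where f(x) = \frac{128 x^{4} e^{- 4 x}}{3}
= \frac{-35401 + 3711 e^{10}}{3 e^{22}}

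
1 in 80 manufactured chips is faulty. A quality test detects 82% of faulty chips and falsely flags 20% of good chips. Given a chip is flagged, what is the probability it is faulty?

Let D = the rare event, + = positive/flagged.
P(D) = 1/80
P(+|D) = 82/100 = 41/50
P(+|D') = 20/100 = 1/5
P(+) = P(+|D)P(D) + P(+|D')P(D')
     = \frac{41}{50} × \frac{1}{80} + \frac{1}{5} × \frac{79}{80}
     = \frac{831}{4000}
P(D|+) = P(+|D)P(D)/P(+) = \frac{41}{831}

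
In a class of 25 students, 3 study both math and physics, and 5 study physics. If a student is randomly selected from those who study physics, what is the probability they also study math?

P(A ∩ B) = 3/25
P(B) = 5/25 = 1/5
P(A|B) = P(A ∩ B) / P(B) = (3/25) / (1/5) = 3/5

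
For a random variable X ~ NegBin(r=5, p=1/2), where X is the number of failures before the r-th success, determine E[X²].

Using the identity E[X²] = Var(X) + (E[X])²:
E[X] = 5
Var(X) = 10
E[X²] = 10 + (5)²
= 35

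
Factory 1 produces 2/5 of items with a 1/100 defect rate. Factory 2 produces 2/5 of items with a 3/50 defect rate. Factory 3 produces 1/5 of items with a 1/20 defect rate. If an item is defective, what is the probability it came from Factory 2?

Using Bayes' theorem:
P(F1) = 2/5, P(D|F1) = 1/100
P(F2) = 2/5, P(D|F2) = 3/50
P(F3) = 1/5, P(D|F3) = 1/20
P(D) = P(D|F1)P(F1) + P(D|F2)P(F2) + P(D|F3)P(F3)
     = \frac{19}{500}
P(F2|D) = P(D|F2)P(F2) / P(D)
= \frac{12}{19}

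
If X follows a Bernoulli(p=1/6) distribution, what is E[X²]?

Using the identity E[X²] = Var(X) + (E[X])²:
E[X] = \frac{1}{6}
Var(X) = \frac{5}{36}
E[X²] = \frac{5}{36} + (\frac{1}{6})²
= \frac{1}{6}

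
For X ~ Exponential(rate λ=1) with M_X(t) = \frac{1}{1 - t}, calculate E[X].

To find E[X], compute M^(1)(0):
M^(1)(t) = \frac{1}{\left(1 - t\right)^{2}}
M^(1)(0) = 1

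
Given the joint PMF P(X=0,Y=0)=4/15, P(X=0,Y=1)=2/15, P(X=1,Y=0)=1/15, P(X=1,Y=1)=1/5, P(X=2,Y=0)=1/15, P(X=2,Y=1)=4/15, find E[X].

First find marginal of X:
P(X=0) = 2/5
P(X=1) = 4/15
P(X=2) = 1/3
E[X] = 0 × 2/5 + 1 × 4/15 + 2 × 1/3 = 14/15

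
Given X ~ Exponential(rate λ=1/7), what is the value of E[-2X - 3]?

For X ~ Exponential(rate λ=1/7):
E[X] = 7
E[-2X - 3] = -2 × E[X] - 3 = -17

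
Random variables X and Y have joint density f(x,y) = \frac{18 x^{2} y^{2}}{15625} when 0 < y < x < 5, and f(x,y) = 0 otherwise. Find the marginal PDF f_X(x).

f_X(x) = ∫_0^x \frac{18 x^{2} y^{2}}{15625} dy = \frac{6 x^{5}}{15625}
for 0 < x < 5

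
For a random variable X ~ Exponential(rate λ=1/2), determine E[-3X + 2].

For X ~ Exponential(rate λ=1/2):
E[X] = 2
E[-3X + 2] = -3 × E[X] + 2 = -4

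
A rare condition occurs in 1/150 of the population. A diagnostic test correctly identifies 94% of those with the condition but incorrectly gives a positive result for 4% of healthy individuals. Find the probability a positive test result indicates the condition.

Let D = the rare event, + = positive/flagged.
P(D) = 1/150
P(+|D) = 94/100 = 47/50
P(+|D') = 4/100 = 1/25
P(+) = P(+|D)P(D) + P(+|D')P(D')
     = \frac{47}{50} × \frac{1}{150} + \frac{1}{25} × \frac{149}{150}
     = \frac{23}{500}
P(D|+) = P(+|D)P(D)/P(+) = \frac{47}{345}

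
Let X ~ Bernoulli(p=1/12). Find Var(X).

For X ~ Bernoulli(p=1/12):
Var(X) = \frac{11}{144}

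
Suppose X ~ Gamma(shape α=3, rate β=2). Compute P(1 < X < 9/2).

P(1 < X < 9/2) = ∫_{1}^{9/2} f(x) dx
where f(x) = 4 x^{2} e^{- 2 x}
= \frac{-101 + 10 e^{7}}{2 e^{9}}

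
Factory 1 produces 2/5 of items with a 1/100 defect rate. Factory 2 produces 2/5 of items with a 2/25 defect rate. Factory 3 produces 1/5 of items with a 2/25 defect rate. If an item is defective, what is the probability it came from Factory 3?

Using Bayes' theorem:
P(F1) = 2/5, P(D|F1) = 1/100
P(F2) = 2/5, P(D|F2) = 2/25
P(F3) = 1/5, P(D|F3) = 2/25
P(D) = P(D|F1)P(F1) + P(D|F2)P(F2) + P(D|F3)P(F3)
     = \frac{13}{250}
P(F3|D) = P(D|F3)P(F3) / P(D)
= \frac{4}{13}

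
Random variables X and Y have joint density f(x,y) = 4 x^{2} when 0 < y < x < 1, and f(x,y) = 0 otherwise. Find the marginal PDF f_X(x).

f_X(x) = ∫_0^x 4 x^{2} dy = 4 x^{3}
for 0 < x < 1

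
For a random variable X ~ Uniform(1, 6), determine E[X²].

Using the identity E[X²] = Var(X) + (E[X])²:
E[X] = \frac{7}{2}
Var(X) = \frac{25}{12}
E[X²] = \frac{25}{12} + (\frac{7}{2})²
= \frac{43}{3}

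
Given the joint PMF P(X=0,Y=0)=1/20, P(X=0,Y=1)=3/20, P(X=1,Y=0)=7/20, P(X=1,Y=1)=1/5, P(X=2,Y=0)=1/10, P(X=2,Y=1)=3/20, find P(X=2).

P(X=2) = P(X=2,Y=0) + P(X=2,Y=1)
= 1/10 + 3/20
= 1/4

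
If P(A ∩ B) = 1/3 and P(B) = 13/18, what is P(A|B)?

P(A|B) = P(A ∩ B) / P(B)
= (1/3) / (13/18)
= 6/13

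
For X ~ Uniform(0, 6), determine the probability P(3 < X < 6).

P(3 < X < 6) = ∫_{3}^{6} f(x) dx
where f(x) = \frac{1}{6}
= \frac{1}{2}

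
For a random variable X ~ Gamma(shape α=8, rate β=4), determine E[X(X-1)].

E[X(X-1)] = E[X² - X] = E[X²] - E[X]
E[X] = 2
E[X²] = Var(X) + (E[X])² = \frac{1}{2} + (2)² = \frac{9}{2}
E[X(X-1)] = \frac{9}{2} - 2 = \frac{5}{2}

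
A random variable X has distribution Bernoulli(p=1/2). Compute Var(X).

For X ~ Bernoulli(p=1/2):
Var(X) = \frac{1}{4}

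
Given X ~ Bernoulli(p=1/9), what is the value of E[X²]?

Using the identity E[X²] = Var(X) + (E[X])²:
E[X] = \frac{1}{9}
Var(X) = \frac{8}{81}
E[X²] = \frac{8}{81} + (\frac{1}{9})²
= \frac{1}{9}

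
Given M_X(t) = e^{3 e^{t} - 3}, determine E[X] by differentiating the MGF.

To find E[X], compute M^(1)(0):
M^(1)(t) = 3 e^{t} e^{3 e^{t} - 3}
M^(1)(0) = 3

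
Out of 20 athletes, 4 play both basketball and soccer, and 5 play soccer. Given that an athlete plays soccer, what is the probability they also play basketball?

P(A ∩ B) = 4/20 = 1/5
P(B) = 5/20 = 1/4
P(A|B) = P(A ∩ B) / P(B) = (1/5) / (1/4) = 4/5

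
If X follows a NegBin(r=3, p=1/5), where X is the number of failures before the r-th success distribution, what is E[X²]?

Using the identity E[X²] = Var(X) + (E[X])²:
E[X] = 12
Var(X) = 60
E[X²] = 60 + (12)²
= 204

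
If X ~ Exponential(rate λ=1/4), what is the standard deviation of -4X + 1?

For X ~ Exponential(rate λ=1/4):
Var(X) = 16
SD(X) = √(Var(X)) = √(16) = 4
SD(-4X + 1) = |-4| × SD(X) = 4 × 4 = 16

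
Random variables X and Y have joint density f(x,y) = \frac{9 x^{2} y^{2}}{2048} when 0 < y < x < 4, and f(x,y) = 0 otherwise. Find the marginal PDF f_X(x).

f_X(x) = ∫_0^x \frac{9 x^{2} y^{2}}{2048} dy = \frac{3 x^{5}}{2048}
for 0 < x < 4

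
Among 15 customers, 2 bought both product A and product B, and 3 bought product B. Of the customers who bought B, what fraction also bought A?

P(A ∩ B) = 2/15
P(B) = 3/15 = 1/5
P(A|B) = P(A ∩ B) / P(B) = (2/15) / (1/5) = 2/3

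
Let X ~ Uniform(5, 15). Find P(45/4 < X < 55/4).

P(45/4 < X < 55/4) = ∫_{45/4}^{55/4} f(x) dx
where f(x) = \frac{1}{10}
= \frac{1}{4}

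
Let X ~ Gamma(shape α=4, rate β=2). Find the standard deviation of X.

For X ~ Gamma(shape α=4, rate β=2):
Var(X) = 1
SD(X) = √(Var(X)) = √(1) = 1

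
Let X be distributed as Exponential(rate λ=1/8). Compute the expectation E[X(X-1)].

E[X(X-1)] = E[X² - X] = E[X²] - E[X]
E[X] = 8
E[X²] = Var(X) + (E[X])² = 64 + (8)² = 128
E[X(X-1)] = 128 - 8 = 120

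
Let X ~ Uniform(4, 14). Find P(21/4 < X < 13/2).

P(21/4 < X < 13/2) = ∫_{21/4}^{13/2} f(x) dx
where f(x) = \frac{1}{10}
= \frac{1}{8}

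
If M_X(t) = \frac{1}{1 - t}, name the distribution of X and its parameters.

The MGF M(t) = \frac{1}{1 - t} is the standard form for the Exponential distribution.
Comparing with the known MGF formula identifies: Exponential(rate λ=1)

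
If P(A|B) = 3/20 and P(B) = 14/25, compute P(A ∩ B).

By definition, P(A|B) = P(A ∩ B) / P(B)
So P(A ∩ B) = P(A|B) × P(B)
= 3/20 × 14/25
= 21/250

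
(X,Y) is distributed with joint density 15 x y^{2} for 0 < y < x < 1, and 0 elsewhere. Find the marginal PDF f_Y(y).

f_Y(y) = ∫_y^1 15 x y^{2} dx = \frac{15 y^{2} \left(1 - y^{2}\right)}{2}
for 0 < y < 1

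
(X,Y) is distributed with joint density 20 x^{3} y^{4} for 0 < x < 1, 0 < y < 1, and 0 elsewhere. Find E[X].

E[X] = ∫_0^1 ∫_0^1 x × f(x,y) dy dx
= ∫_0^1 ∫_0^1 x × (20 x^{3} y^{4}) dy dx
= \frac{4}{5}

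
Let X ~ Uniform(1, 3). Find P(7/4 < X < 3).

P(7/4 < X < 3) = ∫_{7/4}^{3} f(x) dx
where f(x) = \frac{1}{2}
= \frac{5}{8}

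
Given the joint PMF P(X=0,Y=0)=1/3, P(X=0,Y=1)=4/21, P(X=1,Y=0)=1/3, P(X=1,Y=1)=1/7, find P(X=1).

P(X=1) = P(X=1,Y=0) + P(X=1,Y=1)
= 1/3 + 1/7
= 10/21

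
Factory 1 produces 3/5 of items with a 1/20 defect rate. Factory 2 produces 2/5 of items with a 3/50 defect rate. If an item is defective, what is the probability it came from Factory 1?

Using Bayes' theorem:
P(F1) = 3/5, P(D|F1) = 1/20
P(F2) = 2/5, P(D|F2) = 3/50
P(D) = P(D|F1)P(F1) + P(D|F2)P(F2)
     = \frac{27}{500}
P(F1|D) = P(D|F1)P(F1) / P(D)
= \frac{5}{9}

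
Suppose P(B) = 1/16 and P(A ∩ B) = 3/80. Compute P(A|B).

P(A|B) = P(A ∩ B) / P(B)
= (3/80) / (1/16)
= 3/5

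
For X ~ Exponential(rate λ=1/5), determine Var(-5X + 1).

For X ~ Exponential(rate λ=1/5):
Var(X) = 25
Var(-5X + 1) = (-5)² × Var(X) = 25 × 25 = 625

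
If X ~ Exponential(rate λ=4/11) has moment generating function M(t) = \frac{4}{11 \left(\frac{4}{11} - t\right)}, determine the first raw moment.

To find E[X], compute M^(1)(0):
M^(1)(t) = \frac{4}{11 \left(\frac{4}{11} - t\right)^{2}}
M^(1)(0) = \frac{11}{4}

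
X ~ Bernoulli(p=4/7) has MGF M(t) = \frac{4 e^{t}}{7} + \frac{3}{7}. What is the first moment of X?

To find E[X], compute M^(1)(0):
M^(1)(t) = \frac{4 e^{t}}{7}
M^(1)(0) = \frac{4}{7}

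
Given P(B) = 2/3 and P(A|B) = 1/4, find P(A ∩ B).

By definition, P(A|B) = P(A ∩ B) / P(B)
So P(A ∩ B) = P(A|B) × P(B)
= 1/4 × 2/3
= 1/6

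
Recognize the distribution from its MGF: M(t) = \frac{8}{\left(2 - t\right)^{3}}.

The MGF M(t) = \frac{8}{\left(2 - t\right)^{3}} is the standard form for the Gamma distribution.
Comparing with the known MGF formula identifies: Gamma(shape α=3, rate β=2)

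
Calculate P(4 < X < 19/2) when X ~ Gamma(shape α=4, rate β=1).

P(4 < X < 19/2) = ∫_{4}^{19/2} f(x) dx
where f(x) = \frac{x^{3} e^{- x}}{6}
= - \frac{9529}{48 e^{\frac{19}{2}}} + \frac{71}{3 e^{4}}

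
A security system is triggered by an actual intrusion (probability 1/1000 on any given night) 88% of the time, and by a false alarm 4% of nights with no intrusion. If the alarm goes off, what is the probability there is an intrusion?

Let D = the rare event, + = positive/flagged.
P(D) = 1/1000
P(+|D) = 88/100 = 22/25
P(+|D') = 4/100 = 1/25
P(+) = P(+|D)P(D) + P(+|D')P(D')
     = \frac{22}{25} × \frac{1}{1000} + \frac{1}{25} × \frac{999}{1000}
     = \frac{1021}{25000}
P(D|+) = P(+|D)P(D)/P(+) = \frac{22}{1021}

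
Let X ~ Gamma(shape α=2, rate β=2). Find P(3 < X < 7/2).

P(3 < X < 7/2) = ∫_{3}^{7/2} f(x) dx
where f(x) = 4 x e^{- 2 x}
= \frac{-8 + 7 e}{e^{7}}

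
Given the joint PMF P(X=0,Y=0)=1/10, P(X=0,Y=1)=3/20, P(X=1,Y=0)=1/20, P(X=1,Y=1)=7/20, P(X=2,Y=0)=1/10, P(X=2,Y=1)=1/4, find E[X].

First find marginal of X:
P(X=0) = 1/4
P(X=1) = 2/5
P(X=2) = 7/20
E[X] = 0 × 1/4 + 1 × 2/5 + 2 × 7/20 = 11/10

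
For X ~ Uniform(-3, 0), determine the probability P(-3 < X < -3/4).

P(-3 < X < -3/4) = ∫_{-3}^{-3/4} f(x) dx
where f(x) = \frac{1}{3}
= \frac{3}{4}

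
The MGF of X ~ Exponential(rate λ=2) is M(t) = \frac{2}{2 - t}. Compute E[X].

To find E[X], compute M^(1)(0):
M^(1)(t) = \frac{2}{\left(2 - t\right)^{2}}
M^(1)(0) = \frac{1}{2}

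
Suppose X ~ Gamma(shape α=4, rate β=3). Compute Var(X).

For X ~ Gamma(shape α=4, rate β=3):
Var(X) = \frac{4}{9}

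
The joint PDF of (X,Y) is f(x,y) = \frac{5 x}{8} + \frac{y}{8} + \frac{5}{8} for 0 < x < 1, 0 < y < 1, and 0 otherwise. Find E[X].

E[X] = ∫_0^1 ∫_0^1 x × f(x,y) dy dx
= ∫_0^1 ∫_0^1 x × (\frac{5 x}{8} + \frac{y}{8} + \frac{5}{8}) dy dx
= \frac{53}{96}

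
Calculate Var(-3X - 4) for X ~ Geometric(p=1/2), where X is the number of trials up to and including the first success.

For X ~ Geometric(p=1/2), where X is the number of trials up to and including the first success:
Var(X) = 2
Var(-3X - 4) = (-3)² × Var(X) = 9 × 2 = 18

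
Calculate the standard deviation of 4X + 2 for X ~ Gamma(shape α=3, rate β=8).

For X ~ Gamma(shape α=3, rate β=8):
Var(X) = \frac{3}{64}
SD(X) = √(Var(X)) = √(\frac{3}{64}) = \frac{\sqrt{3}}{8}
SD(4X + 2) = |4| × SD(X) = 4 × \frac{\sqrt{3}}{8} = \frac{\sqrt{3}}{2}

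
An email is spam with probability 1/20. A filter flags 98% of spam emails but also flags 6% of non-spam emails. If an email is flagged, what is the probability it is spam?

Let D = the rare event, + = positive/flagged.
P(D) = 1/20
P(+|D) = 98/100 = 49/50
P(+|D') = 6/100 = 3/50
P(+) = P(+|D)P(D) + P(+|D')P(D')
     = \frac{49}{50} × \frac{1}{20} + \frac{3}{50} × \frac{19}{20}
     = \frac{53}{500}
P(D|+) = P(+|D)P(D)/P(+) = \frac{49}{106}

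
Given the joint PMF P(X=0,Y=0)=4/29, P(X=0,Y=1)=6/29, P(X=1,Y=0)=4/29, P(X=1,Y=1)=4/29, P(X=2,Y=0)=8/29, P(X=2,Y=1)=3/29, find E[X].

First find marginal of X:
P(X=0) = 10/29
P(X=1) = 8/29
P(X=2) = 11/29
E[X] = 0 × 10/29 + 1 × 8/29 + 2 × 11/29 = 30/29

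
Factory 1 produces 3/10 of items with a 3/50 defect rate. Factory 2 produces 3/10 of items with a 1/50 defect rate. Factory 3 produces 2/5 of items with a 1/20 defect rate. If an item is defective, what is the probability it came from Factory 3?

Using Bayes' theorem:
P(F1) = 3/10, P(D|F1) = 3/50
P(F2) = 3/10, P(D|F2) = 1/50
P(F3) = 2/5, P(D|F3) = 1/20
P(D) = P(D|F1)P(F1) + P(D|F2)P(F2) + P(D|F3)P(F3)
     = \frac{11}{250}
P(F3|D) = P(D|F3)P(F3) / P(D)
= \frac{5}{11}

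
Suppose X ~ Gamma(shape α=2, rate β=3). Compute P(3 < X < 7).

P(3 < X < 7) = ∫_{3}^{7} f(x) dx
where f(x) = 9 x e^{- 3 x}
= \frac{2 \left(-11 + 5 e^{12}\right)}{e^{21}}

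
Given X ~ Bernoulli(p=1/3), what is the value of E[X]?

For X ~ Bernoulli(p=1/3), the expected value is:
E[X] = \frac{1}{3}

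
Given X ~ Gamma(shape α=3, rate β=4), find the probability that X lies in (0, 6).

P(0 < X < 6) = ∫_{0}^{6} f(x) dx
where f(x) = 32 x^{2} e^{- 4 x}
= 1 - \frac{313}{e^{24}}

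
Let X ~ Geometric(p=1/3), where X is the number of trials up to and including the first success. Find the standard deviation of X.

For X ~ Geometric(p=1/3), where X is the number of trials up to and including the first success:
Var(X) = 6
SD(X) = √(Var(X)) = √(6) = \sqrt{6}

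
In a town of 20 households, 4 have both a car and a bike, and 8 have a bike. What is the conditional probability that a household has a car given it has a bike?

P(A ∩ B) = 4/20 = 1/5
P(B) = 8/20 = 2/5
P(A|B) = P(A ∩ B) / P(B) = (1/5) / (2/5) = 1/2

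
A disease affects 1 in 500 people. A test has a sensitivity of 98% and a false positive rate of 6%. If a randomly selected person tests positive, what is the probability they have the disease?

Let D = the rare event, + = positive/flagged.
P(D) = 1/500
P(+|D) = 98/100 = 49/50
P(+|D') = 6/100 = 3/50
P(+) = P(+|D)P(D) + P(+|D')P(D')
     = \frac{49}{50} × \frac{1}{500} + \frac{3}{50} × \frac{499}{500}
     = \frac{773}{12500}
P(D|+) = P(+|D)P(D)/P(+) = \frac{49}{1546}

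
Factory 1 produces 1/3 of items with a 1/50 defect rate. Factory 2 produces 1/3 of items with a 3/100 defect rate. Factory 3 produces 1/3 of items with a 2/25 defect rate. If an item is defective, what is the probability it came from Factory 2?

Using Bayes' theorem:
P(F1) = 1/3, P(D|F1) = 1/50
P(F2) = 1/3, P(D|F2) = 3/100
P(F3) = 1/3, P(D|F3) = 2/25
P(D) = P(D|F1)P(F1) + P(D|F2)P(F2) + P(D|F3)P(F3)
     = \frac{13}{300}
P(F2|D) = P(D|F2)P(F2) / P(D)
= \frac{3}{13}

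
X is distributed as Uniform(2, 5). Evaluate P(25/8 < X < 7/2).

P(25/8 < X < 7/2) = ∫_{25/8}^{7/2} f(x) dx
where f(x) = \frac{1}{3}
= \frac{1}{8}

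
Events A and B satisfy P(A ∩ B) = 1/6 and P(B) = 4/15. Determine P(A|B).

P(A|B) = P(A ∩ B) / P(B)
= (1/6) / (4/15)
= 5/8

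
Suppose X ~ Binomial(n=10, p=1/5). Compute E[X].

For X ~ Binomial(n=10, p=1/5), the expected value is:
E[X] = 2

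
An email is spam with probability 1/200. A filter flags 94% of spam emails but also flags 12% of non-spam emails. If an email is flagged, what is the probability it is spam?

Let D = the rare event, + = positive/flagged.
P(D) = 1/200
P(+|D) = 94/100 = 47/50
P(+|D') = 12/100 = 3/25
P(+) = P(+|D)P(D) + P(+|D')P(D')
     = \frac{47}{50} × \frac{1}{200} + \frac{3}{25} × \frac{199}{200}
     = \frac{1241}{10000}
P(D|+) = P(+|D)P(D)/P(+) = \frac{47}{1241}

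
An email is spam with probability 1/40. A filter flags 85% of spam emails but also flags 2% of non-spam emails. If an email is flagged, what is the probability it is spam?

Let D = the rare event, + = positive/flagged.
P(D) = 1/40
P(+|D) = 85/100 = 17/20
P(+|D') = 2/100 = 1/50
P(+) = P(+|D)P(D) + P(+|D')P(D')
     = \frac{17}{20} × \frac{1}{40} + \frac{1}{50} × \frac{39}{40}
     = \frac{163}{4000}
P(D|+) = P(+|D)P(D)/P(+) = \frac{85}{163}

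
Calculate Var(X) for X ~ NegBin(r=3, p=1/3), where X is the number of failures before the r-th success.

For X ~ NegBin(r=3, p=1/3), where X is the number of failures before the r-th success:
Var(X) = 18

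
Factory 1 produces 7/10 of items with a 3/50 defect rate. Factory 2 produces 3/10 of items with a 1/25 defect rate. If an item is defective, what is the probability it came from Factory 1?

Using Bayes' theorem:
P(F1) = 7/10, P(D|F1) = 3/50
P(F2) = 3/10, P(D|F2) = 1/25
P(D) = P(D|F1)P(F1) + P(D|F2)P(F2)
     = \frac{27}{500}
P(F1|D) = P(D|F1)P(F1) / P(D)
= \frac{7}{9}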